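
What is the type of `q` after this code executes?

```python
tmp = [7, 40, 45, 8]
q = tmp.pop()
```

list.pop() returns the popped element (int here)

int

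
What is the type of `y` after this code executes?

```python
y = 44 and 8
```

'and' returns the last value when all truthy (8, which is int)

int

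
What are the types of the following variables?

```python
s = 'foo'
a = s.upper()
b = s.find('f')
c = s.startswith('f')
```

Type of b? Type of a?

str.find() returns int; str.upper() returns str

int, str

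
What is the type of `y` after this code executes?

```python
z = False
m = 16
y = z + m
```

bool + int returns int (False is 0, so 0 + 16 = 16)

int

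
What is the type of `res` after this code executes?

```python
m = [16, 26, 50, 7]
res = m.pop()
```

list.pop() returns the popped element (int here)

int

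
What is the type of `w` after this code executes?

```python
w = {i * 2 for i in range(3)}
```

A set comprehension {expr for x in iterable} produces a set

set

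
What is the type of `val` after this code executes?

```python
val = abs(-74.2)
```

abs() of float returns float

float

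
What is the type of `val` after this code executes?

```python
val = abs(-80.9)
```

abs() of float returns float

float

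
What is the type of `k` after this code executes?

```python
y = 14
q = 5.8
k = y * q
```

int * float returns float (14 * 5.8 = 81.2)

float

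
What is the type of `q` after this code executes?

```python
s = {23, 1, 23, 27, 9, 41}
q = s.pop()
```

Popping from a set of ints returns int

int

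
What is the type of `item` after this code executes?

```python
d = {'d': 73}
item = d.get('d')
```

dict.get() returns the value (int) when key is found

int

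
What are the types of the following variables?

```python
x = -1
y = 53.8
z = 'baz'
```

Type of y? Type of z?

y is float; z is str

float, str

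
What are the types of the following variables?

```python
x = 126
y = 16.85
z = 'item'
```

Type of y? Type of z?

y is float; z is str

float, str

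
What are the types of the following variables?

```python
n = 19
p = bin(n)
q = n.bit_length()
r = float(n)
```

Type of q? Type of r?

int.bit_length() returns int; float() returns float

int, float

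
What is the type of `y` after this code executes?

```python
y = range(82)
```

range() returns a range object

range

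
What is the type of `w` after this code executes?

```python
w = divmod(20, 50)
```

divmod() returns a tuple (quotient, remainder)

tuple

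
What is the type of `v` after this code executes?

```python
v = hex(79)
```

hex() returns str representation

str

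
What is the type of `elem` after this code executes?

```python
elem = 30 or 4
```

'or' returns the first truthy value (30, which is int)

int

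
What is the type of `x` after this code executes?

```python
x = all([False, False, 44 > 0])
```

all() returns bool

bool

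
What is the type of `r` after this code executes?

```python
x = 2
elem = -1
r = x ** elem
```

int ** negative int returns float

float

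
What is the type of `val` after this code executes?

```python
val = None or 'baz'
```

'or' with None returns the other value ('baz', str)

str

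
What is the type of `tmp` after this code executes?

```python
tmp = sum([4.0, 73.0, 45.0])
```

sum() of floats returns float

float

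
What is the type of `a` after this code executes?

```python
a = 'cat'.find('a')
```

str.find() returns int (index, or -1)

int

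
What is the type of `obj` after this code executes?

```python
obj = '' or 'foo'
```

'or' returns first truthy value ('foo', which is str)

str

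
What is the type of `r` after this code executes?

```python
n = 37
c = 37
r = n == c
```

Equality comparison returns bool

bool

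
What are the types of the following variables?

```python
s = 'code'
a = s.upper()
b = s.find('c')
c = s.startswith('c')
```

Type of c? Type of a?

str.startswith() returns bool; str.upper() returns str

bool, str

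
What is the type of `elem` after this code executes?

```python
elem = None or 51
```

'or' with None returns the other value (51, int)

int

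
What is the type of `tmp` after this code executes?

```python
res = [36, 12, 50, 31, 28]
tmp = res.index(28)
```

list.index() returns int

int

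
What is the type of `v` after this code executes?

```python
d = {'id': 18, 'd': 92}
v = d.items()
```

dict.items() returns a dict_items view

dict_items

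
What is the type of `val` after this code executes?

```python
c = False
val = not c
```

'not' always returns bool

bool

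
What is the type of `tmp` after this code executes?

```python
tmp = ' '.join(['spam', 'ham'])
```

str.join() returns str

str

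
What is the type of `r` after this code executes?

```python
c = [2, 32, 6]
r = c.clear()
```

list.clear() returns None

NoneType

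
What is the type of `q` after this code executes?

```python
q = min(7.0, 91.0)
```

min() of floats returns float

float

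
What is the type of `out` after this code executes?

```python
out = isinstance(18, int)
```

isinstance() returns bool

bool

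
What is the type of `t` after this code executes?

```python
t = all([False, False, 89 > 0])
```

all() returns bool

bool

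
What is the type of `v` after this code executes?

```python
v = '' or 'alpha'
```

'or' returns first truthy value ('alpha', which is str)

str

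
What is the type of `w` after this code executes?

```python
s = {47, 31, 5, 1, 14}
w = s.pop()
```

Popping from a set of ints returns int

int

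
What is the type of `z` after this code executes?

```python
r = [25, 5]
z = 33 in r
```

'in' operator returns bool

bool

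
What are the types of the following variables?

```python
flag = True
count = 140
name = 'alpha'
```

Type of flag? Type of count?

flag is bool; count is int

bool, int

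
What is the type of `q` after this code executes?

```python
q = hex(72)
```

hex() returns str representation

str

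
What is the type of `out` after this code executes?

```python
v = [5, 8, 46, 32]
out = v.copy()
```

list.copy() returns list

list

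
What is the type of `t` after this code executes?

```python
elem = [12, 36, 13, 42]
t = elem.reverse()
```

list.reverse() returns None

NoneType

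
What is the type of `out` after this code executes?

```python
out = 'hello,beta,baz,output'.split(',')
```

str.split() returns list

list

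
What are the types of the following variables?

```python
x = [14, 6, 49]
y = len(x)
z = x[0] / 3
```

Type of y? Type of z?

len() returns int; int / int returns float

int, float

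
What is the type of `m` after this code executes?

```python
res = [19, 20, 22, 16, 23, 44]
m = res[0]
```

Indexing a list of ints returns int (res[0] = 19)

int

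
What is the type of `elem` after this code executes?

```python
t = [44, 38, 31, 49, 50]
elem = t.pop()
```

list.pop() returns the popped element (int here)

int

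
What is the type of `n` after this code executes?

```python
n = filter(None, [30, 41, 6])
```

filter() returns a filter iterator object

filter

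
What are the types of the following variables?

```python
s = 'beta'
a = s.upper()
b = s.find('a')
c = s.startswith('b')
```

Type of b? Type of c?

str.find() returns int; str.startswith() returns bool

int, bool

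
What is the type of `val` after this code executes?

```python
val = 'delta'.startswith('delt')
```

str.startswith() returns bool

bool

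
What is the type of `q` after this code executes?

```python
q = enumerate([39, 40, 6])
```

enumerate() returns an enumerate iterator object

enumerate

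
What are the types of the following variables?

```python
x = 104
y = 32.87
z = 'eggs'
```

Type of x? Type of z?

x is int; z is str

int, str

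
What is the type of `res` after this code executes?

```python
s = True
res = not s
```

'not' always returns bool

bool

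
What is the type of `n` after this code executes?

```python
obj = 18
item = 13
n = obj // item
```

int // int returns int (18 // 13 = 1)

int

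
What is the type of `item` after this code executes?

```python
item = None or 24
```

'or' with None returns the other value (24, int)

int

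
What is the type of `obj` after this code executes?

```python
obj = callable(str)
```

callable() returns bool

bool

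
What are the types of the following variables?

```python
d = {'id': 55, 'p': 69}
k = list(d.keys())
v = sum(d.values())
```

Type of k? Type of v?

list(...) returns list; sum of int values returns int

list, int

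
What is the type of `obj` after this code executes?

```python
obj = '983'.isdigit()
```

str.isdigit() returns bool

bool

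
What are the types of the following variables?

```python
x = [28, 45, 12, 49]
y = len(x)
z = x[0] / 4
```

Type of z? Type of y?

int / int returns float; len() returns int

float, int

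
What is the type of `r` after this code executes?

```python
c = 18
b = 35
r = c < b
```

Comparison operators return bool

bool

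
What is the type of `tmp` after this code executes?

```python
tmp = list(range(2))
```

list(range(...)) returns list

list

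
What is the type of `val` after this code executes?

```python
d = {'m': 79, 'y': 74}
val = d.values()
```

.values() returns a dict_values view object

dict_values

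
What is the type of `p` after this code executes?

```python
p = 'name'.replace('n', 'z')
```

str.replace() returns str

str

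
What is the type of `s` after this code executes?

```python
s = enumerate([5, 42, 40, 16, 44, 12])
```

enumerate() returns an enumerate iterator object

enumerate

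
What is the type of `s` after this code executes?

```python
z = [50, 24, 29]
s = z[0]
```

Indexing a list of ints returns int (z[0] = 50)

int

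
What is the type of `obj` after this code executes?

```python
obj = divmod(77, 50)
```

divmod() returns a tuple (quotient, remainder)

tuple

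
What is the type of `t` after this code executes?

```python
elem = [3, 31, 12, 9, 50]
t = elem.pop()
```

list.pop() returns the popped element (int here)

int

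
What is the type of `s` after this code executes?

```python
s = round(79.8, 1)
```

round() with ndigits arg returns float

float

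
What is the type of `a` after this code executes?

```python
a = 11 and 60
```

'and' returns the last value when all truthy (60, which is int)

int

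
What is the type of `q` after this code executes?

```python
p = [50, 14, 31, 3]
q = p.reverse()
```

list.reverse() returns None

NoneType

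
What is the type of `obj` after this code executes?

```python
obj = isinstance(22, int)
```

isinstance() returns bool

bool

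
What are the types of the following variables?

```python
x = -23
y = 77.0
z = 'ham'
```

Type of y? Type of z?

y is float; z is str

float, str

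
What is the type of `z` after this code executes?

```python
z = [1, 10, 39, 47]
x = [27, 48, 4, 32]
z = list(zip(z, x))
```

list(zip(...)) returns a list of tuples

list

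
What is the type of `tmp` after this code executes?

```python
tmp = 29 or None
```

'or' returns first truthy value (29, int)

int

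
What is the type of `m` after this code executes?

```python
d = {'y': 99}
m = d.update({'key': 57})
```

dict.update() returns None

NoneType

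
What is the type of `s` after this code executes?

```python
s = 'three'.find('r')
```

str.find() returns int (index, or -1)

int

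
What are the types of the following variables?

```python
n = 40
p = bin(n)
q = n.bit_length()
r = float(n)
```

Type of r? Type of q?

float() returns float; int.bit_length() returns int

float, int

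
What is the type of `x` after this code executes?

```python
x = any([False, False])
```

any() returns bool

bool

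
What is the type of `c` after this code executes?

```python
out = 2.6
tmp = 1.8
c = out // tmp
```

float // float returns float (floor division preserves float type)

float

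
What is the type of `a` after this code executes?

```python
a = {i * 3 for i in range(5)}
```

A set comprehension {expr for x in iterable} produces a set

set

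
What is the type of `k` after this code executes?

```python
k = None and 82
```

'and' returns first falsy value (None)

NoneType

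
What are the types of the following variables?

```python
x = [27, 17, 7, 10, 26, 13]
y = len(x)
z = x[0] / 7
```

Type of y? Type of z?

len() returns int; int / int returns float

int, float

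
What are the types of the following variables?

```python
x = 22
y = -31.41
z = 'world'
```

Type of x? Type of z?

x is int; z is str

int, str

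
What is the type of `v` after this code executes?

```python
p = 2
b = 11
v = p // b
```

int // int returns int (2 // 11 = 0)

int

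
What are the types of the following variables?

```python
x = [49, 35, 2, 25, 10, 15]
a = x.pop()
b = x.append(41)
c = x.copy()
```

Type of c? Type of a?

list.copy() returns list; list.pop() returns the element (int)

list, int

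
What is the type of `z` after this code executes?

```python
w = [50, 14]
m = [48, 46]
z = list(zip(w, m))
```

list(zip(...)) returns a list of tuples

list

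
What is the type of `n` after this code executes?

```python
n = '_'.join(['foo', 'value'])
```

str.join() returns str

str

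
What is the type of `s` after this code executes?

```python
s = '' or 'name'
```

'or' returns first truthy value ('name', which is str)

str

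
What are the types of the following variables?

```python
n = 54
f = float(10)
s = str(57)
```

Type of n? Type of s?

n is int; s is str

int, str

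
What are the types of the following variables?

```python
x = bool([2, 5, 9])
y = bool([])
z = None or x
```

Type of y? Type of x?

bool() returns bool; bool() returns bool

bool, bool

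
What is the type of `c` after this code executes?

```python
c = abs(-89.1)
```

abs() of float returns float

float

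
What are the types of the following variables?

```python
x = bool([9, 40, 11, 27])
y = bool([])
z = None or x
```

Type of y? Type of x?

bool() returns bool; bool() returns bool

bool, bool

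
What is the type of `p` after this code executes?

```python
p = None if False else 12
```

Ternary: condition is False, else branch (12) taken → int

int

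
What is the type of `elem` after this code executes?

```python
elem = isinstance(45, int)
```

isinstance() returns bool

bool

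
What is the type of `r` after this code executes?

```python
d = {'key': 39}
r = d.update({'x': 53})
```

dict.update() returns None

NoneType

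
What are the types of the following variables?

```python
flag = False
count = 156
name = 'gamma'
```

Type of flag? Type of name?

flag is bool; name is str

bool, str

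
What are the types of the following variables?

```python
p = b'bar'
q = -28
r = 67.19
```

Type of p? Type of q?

p is bytes; q is int

bytes, int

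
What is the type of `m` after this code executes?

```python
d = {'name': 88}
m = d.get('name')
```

dict.get() returns the value (int) when key is found

int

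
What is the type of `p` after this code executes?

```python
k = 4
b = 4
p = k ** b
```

int ** positive int returns int (4 ** 4 = 256)

int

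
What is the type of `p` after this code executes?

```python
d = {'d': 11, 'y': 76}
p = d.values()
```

.values() returns a dict_values view object

dict_values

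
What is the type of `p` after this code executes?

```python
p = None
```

None has type NoneType

NoneType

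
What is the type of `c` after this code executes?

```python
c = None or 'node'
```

'or' with None returns the other value ('node', str)

str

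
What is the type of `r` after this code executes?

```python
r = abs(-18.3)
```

abs() of float returns float

float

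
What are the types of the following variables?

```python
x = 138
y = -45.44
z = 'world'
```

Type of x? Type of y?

x is int; y is float

int, float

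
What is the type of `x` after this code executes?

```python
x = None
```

None has type NoneType

NoneType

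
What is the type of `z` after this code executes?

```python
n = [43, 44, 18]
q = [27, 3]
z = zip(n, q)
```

zip() returns a zip iterator object

zip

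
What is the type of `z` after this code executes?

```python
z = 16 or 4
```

'or' returns the first truthy value (16, which is int)

int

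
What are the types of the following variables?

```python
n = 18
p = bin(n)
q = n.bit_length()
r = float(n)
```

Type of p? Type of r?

bin() returns str; float() returns float

str, float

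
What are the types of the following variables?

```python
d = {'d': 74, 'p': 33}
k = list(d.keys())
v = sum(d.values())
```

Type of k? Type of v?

list(...) returns list; sum of int values returns int

list, int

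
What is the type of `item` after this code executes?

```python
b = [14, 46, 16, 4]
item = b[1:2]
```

Slicing a list always returns a list

list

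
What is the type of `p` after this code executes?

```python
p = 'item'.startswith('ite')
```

str.startswith() returns bool

bool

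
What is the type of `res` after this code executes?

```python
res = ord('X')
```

ord() returns int (Unicode code point)

int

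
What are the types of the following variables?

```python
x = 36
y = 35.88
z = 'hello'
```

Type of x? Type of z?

x is int; z is str

int, str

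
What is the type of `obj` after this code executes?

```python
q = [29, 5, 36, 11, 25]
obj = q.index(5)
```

list.index() returns int

int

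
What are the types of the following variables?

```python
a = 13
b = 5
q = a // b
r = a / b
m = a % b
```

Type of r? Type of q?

int / int returns float; int // int returns int

float, int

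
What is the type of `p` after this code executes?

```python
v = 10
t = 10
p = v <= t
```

Comparison operators return bool

bool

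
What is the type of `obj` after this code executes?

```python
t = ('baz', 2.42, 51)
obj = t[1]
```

Index 1 of tuple is 2.42 which is float

float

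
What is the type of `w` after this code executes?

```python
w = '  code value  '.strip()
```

str.strip() returns str

str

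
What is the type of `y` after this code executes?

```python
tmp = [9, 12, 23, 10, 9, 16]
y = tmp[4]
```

Indexing a list of ints returns int (tmp[4] = 9)

int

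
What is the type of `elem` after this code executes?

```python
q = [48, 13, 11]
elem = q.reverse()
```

list.reverse() returns None

NoneType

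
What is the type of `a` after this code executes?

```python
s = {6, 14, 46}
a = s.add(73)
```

set.add() returns None (mutates in place)

NoneType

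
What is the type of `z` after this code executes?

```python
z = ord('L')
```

ord() returns int (Unicode code point)

int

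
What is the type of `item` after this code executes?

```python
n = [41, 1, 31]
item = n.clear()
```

list.clear() returns None

NoneType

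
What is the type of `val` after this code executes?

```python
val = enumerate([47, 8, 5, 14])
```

enumerate() returns an enumerate iterator object

enumerate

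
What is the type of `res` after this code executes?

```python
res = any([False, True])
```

any() returns bool

bool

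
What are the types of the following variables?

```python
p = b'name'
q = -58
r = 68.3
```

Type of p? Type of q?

p is bytes; q is int

bytes, int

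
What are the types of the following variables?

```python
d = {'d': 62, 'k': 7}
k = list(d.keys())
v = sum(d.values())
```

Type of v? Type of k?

sum of int values returns int; list(...) returns list

int, list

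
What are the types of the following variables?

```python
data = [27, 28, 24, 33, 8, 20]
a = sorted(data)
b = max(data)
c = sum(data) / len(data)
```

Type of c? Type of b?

int / int returns float; max of ints returns int

float, int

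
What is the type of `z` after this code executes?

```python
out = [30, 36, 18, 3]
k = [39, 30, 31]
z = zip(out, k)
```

zip() returns a zip iterator object

zip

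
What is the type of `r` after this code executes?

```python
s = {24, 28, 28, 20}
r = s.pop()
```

Popping from a set of ints returns int

int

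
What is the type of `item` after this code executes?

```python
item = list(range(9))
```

list(range(...)) returns list

list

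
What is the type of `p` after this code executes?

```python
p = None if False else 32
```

Ternary: condition is False, else branch (32) taken → int

int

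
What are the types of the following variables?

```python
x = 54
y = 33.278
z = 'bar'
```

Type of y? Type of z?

y is float; z is str

float, str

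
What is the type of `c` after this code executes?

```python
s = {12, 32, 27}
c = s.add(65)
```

set.add() returns None (mutates in place)

NoneType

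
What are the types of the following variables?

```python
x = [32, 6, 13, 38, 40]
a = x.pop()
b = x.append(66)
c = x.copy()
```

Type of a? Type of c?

list.pop() returns the element (int); list.copy() returns list

int, list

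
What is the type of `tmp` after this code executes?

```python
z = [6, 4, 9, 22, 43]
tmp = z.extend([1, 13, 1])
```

list.extend() returns None

NoneType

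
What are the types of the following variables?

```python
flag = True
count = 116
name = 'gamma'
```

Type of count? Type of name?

count is int; name is str

int, str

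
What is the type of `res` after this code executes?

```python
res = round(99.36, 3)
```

round() with ndigits arg returns float

float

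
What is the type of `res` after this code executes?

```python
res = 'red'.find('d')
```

str.find() returns int (index, or -1)

int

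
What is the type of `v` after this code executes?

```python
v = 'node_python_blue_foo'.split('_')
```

str.split() returns list

list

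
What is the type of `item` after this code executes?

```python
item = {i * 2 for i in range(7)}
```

A set comprehension {expr for x in iterable} produces a set

set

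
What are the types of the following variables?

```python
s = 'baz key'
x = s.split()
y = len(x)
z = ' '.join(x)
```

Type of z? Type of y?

str.join() returns str; len() returns int

str, int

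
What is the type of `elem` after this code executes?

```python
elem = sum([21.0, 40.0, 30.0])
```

sum() of floats returns float

float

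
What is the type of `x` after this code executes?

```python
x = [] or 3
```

'or' returns first truthy value (3, which is int)

int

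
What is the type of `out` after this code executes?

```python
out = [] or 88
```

'or' returns first truthy value (88, which is int)

int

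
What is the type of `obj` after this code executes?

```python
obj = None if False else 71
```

Ternary: condition is False, else branch (71) taken → int

int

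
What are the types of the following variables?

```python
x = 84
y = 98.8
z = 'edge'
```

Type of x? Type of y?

x is int; y is float

int, float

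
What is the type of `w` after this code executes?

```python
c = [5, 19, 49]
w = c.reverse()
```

list.reverse() returns None

NoneType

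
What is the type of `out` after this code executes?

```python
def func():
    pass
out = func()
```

A function with no return statement returns None

NoneType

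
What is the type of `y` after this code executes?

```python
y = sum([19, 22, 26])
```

sum() of ints returns int

int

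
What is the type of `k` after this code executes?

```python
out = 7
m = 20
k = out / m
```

int / int always returns float in Python 3 (7 / 20 = 0.35)

float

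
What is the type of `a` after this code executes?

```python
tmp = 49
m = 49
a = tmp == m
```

Equality comparison returns bool

bool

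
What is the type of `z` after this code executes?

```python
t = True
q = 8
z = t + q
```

bool + int returns int (True is 1, so 1 + 8 = 9)

int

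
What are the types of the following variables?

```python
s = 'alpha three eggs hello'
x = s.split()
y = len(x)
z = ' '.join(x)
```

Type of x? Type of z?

str.split() returns list; str.join() returns str

list, str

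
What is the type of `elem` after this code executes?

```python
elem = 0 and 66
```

'and' returns the first falsy value (0, which is int)

int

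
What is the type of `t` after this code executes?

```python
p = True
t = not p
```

'not' always returns bool

bool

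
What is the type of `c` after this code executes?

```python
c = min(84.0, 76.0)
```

min() of floats returns float

float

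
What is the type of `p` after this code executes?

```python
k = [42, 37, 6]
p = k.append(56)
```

list.append() returns None (mutates in place)

NoneType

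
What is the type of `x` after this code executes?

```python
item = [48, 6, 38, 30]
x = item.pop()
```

list.pop() returns the popped element (int here)

int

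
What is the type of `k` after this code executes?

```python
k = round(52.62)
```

round() with no ndigits arg returns int

int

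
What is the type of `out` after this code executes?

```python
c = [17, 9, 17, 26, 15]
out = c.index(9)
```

list.index() returns int

int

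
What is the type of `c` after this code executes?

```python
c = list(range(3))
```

list(range(...)) returns list

list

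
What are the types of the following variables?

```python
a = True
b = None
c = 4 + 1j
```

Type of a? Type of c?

a is bool; c is complex

bool, complex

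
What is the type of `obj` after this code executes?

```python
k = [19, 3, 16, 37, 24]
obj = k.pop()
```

list.pop() returns the popped element (int here)

int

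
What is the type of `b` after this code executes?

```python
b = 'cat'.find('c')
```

str.find() returns int (index, or -1)

int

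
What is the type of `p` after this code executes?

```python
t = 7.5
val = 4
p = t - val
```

float - int returns float (7.5 - 4 = 3.5)

float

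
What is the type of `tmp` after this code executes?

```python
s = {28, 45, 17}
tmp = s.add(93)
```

set.add() returns None (mutates in place)

NoneType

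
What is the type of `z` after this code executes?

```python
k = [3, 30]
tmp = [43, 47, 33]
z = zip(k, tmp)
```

zip() returns a zip iterator object

zip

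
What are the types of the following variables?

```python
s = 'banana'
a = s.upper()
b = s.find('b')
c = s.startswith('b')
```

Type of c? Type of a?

str.startswith() returns bool; str.upper() returns str

bool, str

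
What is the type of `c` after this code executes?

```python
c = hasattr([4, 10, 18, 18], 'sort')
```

hasattr() returns bool

bool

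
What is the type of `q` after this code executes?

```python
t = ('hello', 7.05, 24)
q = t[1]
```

Index 1 of tuple is 7.05 which is float

float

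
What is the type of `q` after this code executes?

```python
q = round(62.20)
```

round() with no ndigits arg returns int

int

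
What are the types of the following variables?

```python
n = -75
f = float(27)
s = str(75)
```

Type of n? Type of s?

n is int; s is str

int, str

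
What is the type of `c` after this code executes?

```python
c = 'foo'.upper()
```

str.upper() returns str

str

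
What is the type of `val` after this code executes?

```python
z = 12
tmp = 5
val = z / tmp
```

int / int always returns float in Python 3 (12 / 5 = 2.4)

float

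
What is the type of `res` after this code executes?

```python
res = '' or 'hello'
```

'or' returns first truthy value ('hello', which is str)

str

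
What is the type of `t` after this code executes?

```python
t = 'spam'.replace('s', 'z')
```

str.replace() returns str

str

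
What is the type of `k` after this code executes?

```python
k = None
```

None has type NoneType

NoneType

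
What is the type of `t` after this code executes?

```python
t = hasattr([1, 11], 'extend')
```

hasattr() returns bool

bool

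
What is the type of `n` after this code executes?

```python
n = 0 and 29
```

'and' returns the first falsy value (0, which is int)

int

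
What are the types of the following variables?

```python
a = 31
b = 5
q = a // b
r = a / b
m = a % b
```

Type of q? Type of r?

int // int returns int; int / int returns float

int, float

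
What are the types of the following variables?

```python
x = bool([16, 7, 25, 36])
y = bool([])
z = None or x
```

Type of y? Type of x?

bool() returns bool; bool() returns bool

bool, bool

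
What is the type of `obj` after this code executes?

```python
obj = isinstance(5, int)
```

isinstance() returns bool

bool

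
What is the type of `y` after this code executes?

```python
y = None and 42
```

'and' returns first falsy value (None)

NoneType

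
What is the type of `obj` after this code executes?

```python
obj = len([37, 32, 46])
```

len() always returns int

int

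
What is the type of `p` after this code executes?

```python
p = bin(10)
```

bin() returns str representation

str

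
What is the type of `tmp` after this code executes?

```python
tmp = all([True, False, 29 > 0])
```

all() returns bool

bool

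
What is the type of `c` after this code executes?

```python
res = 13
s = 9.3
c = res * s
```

int * float returns float (13 * 9.3 = 120.9)

float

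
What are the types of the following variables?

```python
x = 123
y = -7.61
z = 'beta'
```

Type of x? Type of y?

x is int; y is float

int, float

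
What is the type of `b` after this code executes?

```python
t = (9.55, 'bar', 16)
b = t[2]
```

Index 2 of tuple is 16 which is int

int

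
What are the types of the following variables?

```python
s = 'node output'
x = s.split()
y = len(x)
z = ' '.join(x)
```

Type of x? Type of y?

str.split() returns list; len() returns int

list, int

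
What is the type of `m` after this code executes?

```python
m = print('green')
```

print() returns None

NoneType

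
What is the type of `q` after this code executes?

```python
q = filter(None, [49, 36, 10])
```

filter() returns a filter iterator object

filter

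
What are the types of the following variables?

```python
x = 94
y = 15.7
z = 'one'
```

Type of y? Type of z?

y is float; z is str

float, str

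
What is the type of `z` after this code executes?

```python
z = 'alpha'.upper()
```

str.upper() returns str

str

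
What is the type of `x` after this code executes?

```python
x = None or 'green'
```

'or' with None returns the other value ('green', str)

str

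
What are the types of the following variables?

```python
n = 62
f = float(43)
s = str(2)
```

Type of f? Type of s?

f is float; s is str

float, str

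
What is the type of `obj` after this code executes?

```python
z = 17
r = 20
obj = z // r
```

int // int returns int (17 // 20 = 0)

int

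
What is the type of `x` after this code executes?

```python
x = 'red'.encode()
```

str.encode() returns bytes

bytes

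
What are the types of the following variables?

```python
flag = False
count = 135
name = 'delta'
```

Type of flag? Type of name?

flag is bool; name is str

bool, str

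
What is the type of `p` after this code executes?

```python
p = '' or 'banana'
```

'or' returns first truthy value ('banana', which is str)

str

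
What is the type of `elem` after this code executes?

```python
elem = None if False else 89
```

Ternary: condition is False, else branch (89) taken → int

int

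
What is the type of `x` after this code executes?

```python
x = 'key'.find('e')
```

str.find() returns int (index, or -1)

int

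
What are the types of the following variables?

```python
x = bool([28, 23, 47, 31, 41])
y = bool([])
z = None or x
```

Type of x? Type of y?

bool() returns bool; bool() returns bool

bool, bool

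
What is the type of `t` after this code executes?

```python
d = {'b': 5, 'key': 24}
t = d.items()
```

dict.items() returns a dict_items view

dict_items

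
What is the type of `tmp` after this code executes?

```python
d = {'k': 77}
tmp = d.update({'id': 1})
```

dict.update() returns None

NoneType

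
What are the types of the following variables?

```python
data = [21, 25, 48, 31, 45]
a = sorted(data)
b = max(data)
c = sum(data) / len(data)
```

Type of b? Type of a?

max of ints returns int; sorted() returns list

int, list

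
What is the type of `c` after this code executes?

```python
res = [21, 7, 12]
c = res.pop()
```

list.pop() returns the popped element (int here)

int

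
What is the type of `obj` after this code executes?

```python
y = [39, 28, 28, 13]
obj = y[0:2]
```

Slicing a list always returns a list

list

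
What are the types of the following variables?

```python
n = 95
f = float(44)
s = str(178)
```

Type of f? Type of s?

f is float; s is str

float, str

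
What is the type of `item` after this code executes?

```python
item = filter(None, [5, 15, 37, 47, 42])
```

filter() returns a filter iterator object

filter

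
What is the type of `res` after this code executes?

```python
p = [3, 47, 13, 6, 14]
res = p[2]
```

Indexing a list of ints returns int (p[2] = 13)

int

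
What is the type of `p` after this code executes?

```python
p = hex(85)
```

hex() returns str representation

str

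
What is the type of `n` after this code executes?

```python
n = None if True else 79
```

Ternary: condition is True, if branch (None) taken → NoneType

NoneType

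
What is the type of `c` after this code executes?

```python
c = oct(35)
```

oct() returns str representation

str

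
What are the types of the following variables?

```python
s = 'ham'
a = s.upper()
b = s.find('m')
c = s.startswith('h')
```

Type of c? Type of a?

str.startswith() returns bool; str.upper() returns str

bool, str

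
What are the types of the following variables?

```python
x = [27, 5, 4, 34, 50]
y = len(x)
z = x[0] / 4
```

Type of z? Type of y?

int / int returns float; len() returns int

float, int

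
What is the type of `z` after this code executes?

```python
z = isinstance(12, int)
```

isinstance() returns bool

bool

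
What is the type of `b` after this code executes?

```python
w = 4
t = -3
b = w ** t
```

int ** negative int returns float

float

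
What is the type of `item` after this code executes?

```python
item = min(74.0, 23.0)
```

min() of floats returns float

float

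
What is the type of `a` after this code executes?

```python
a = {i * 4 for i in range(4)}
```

A set comprehension {expr for x in iterable} produces a set

set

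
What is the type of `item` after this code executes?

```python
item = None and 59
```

'and' returns first falsy value (None)

NoneType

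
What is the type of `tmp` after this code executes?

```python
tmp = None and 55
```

'and' returns first falsy value (None)

NoneType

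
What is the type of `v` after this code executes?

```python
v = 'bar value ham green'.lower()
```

str.lower() returns str

str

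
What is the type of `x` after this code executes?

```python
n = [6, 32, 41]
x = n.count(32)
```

list.count() returns int

int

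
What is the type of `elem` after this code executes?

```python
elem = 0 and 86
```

'and' returns the first falsy value (0, which is int)

int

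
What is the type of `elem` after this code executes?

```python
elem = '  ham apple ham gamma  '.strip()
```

str.strip() returns str

str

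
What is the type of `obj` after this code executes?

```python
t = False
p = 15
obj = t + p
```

bool + int returns int (False is 0, so 0 + 15 = 15)

int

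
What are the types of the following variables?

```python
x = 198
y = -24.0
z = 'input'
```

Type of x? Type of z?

x is int; z is str

int, str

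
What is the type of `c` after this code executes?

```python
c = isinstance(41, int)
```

isinstance() returns bool

bool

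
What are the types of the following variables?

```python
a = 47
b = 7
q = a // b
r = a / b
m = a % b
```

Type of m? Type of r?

int % int returns int; int / int returns float

int, float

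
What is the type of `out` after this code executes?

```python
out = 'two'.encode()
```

str.encode() returns bytes

bytes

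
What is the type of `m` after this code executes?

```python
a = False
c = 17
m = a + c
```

bool + int returns int (False is 0, so 0 + 17 = 17)

int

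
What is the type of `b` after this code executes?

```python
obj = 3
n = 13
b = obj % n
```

int % int returns int (3 % 13 = 3)

int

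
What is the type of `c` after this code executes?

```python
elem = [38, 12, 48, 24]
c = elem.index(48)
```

list.index() returns int

int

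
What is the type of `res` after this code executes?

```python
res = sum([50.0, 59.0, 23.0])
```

sum() of floats returns float

float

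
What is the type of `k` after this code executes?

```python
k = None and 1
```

'and' returns first falsy value (None)

NoneType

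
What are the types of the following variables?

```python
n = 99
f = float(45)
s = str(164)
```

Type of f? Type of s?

f is float; s is str

float, str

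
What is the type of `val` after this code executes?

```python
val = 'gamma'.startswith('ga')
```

str.startswith() returns bool

bool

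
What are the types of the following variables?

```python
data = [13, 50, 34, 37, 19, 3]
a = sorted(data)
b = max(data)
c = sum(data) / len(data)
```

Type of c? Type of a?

int / int returns float; sorted() returns list

float, list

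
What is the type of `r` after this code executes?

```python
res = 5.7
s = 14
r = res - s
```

float - int returns float (5.7 - 14 = -8.3)

float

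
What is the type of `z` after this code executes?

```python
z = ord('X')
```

ord() returns int (Unicode code point)

int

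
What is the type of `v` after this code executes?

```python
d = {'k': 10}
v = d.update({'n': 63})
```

dict.update() returns None

NoneType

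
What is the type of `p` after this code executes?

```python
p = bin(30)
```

bin() returns str representation

str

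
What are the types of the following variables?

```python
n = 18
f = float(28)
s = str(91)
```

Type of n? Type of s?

n is int; s is str

int, str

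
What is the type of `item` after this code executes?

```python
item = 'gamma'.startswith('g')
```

str.startswith() returns bool

bool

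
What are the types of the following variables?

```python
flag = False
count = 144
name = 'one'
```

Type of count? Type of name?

count is int; name is str

int, str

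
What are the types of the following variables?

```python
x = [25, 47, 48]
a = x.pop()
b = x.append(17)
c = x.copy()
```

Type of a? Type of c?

list.pop() returns the element (int); list.copy() returns list

int, list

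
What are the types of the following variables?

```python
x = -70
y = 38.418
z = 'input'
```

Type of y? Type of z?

y is float; z is str

float, str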